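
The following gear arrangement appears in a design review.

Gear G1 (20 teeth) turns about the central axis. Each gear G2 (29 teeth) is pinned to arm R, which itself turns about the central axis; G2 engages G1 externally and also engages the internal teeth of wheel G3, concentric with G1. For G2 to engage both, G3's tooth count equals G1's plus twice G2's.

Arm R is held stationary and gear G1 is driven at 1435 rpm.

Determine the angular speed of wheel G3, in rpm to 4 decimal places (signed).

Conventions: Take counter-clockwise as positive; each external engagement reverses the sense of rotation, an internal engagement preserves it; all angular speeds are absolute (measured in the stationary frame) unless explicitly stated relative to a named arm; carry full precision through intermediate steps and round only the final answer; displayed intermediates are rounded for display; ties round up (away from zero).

recognized (axles ride arm R): planetary set, 20/29/78 teeth
normalise by the input: solve with ω_sun = 1, then scale by 1435 rpm
ring teeth: 20 + 2·29 = 78
20(ω_sun−ω_arm) = −78(ω_ring−ω_arm),  ω_arm = 0, ω_sun = 1
ω_ring = 0 − (20/78)(1−0) = -10/39
scale: ω_ring = -10/39 × 1435 rpm = -367.9487 rpm

-367.9487 rpm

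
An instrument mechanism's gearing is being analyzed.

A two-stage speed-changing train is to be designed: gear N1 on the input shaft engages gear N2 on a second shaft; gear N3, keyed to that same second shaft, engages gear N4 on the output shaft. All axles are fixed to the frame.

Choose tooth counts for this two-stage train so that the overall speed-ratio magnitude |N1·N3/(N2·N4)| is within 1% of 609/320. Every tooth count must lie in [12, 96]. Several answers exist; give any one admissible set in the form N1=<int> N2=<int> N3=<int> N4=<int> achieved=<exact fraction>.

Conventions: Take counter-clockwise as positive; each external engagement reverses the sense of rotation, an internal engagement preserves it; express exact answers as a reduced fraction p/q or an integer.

N1=21 N2=16 N3=29 N4=20 achieved=609/320

2-stage fixed-axis compound train for ratio 609/320
target = 609/320 in lowest terms: an exact hit needs N1·N3 = k·609 and N2·N4 = k·320 for one integer k, every count in [12, 96]; additionally prefer no 1:1 stage (N1 ≠ N2, N3 ≠ N4)
k = 1: N1·N3 = 609 = 21·29, N2·N4 = 320 = 16·20
achieved = 21·29/(16·20) = 609/320; |achieved − target| = 0 ≤ 609/32000 ✓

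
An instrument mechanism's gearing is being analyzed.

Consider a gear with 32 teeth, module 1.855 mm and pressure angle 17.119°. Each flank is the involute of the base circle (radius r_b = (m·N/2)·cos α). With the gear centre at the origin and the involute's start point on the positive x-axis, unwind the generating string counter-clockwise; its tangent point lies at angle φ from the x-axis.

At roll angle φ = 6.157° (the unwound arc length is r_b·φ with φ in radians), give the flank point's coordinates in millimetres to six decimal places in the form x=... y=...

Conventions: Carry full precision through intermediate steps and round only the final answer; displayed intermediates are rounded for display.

single-mesh involute tooth geometry (32T wheel at module 1.855)
pitch radius r_p = m·N/2 = 1.855·32/2 = 29.680000
base radius r_b = r_p·cos α = 29.680000·cos 17.119° = 28.365041
roll angle φ = 6.157° = 0.10745992 rad
x = r_b·(cos φ + φ·sin φ) = 28.528343
y = r_b·(sin φ − φ·cos φ) = 0.011719

x=28.528343 y=0.011719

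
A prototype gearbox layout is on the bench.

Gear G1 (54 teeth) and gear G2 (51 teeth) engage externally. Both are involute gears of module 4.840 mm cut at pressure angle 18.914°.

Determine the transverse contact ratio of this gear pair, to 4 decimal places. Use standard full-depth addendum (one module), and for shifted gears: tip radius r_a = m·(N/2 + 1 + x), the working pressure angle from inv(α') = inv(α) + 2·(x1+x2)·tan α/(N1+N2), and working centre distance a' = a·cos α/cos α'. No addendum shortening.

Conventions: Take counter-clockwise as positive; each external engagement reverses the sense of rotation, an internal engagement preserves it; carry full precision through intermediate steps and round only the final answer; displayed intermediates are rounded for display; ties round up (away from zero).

single-mesh involute tooth geometry (54T engaging 51T at module 4.840)
base radii: r_b1 = 123.624088, r_b2 = 116.756083
tip radii: r_a1 = 135.520000, r_a2 = 128.260000
no profile shift: α' = α, a' = a
action lengths: √(r_a1²−r_b1²) = 55.522565, √(r_a2²−r_b2²) = 53.090909
base pitch p_b = π·m·cos α = 14.384316
CR = (55.522565 + 53.090909 − 254.100000·sin 18.91400°)/14.384316 = 1.824718
contact ratio ≈ 1.8247

1.8247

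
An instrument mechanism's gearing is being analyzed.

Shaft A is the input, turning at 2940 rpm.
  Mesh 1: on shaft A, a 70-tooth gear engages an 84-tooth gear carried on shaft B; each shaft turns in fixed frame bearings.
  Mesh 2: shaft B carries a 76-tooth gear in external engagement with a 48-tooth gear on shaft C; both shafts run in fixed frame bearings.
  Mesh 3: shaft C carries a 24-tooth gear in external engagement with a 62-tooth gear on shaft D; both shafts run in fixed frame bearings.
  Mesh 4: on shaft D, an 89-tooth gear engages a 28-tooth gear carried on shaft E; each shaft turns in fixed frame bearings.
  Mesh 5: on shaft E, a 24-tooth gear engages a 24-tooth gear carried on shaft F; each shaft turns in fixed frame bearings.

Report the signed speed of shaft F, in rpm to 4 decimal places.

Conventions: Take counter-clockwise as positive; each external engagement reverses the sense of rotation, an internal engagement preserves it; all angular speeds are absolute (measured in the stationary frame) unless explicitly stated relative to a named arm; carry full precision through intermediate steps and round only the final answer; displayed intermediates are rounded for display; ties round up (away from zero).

-4772.9839 rpm

class = fixed-axis compound train [5 meshes; 5 ratios multiply, 5 sense flips]
mesh 1 [70T→84T]: ω = 2940.0000×70/84 = 2450.0000 rpm, sense flips to −
mesh 2 [76T→48T]: ω = 2450.0000×76/48 = 3879.1667 rpm, sense flips to +
mesh 3 [24T→62T]: ω = 3879.1667×24/62 = 1501.6129 rpm, sense flips to −
mesh 4 [89T→28T]: ω = 1501.6129×89/28 = 4772.9839 rpm, sense flips to +
mesh 5 [24T→24T]: ω = 4772.9839×24/24 = 4772.9839 rpm, sense flips to −
signed output speed = -4772.9839 rpm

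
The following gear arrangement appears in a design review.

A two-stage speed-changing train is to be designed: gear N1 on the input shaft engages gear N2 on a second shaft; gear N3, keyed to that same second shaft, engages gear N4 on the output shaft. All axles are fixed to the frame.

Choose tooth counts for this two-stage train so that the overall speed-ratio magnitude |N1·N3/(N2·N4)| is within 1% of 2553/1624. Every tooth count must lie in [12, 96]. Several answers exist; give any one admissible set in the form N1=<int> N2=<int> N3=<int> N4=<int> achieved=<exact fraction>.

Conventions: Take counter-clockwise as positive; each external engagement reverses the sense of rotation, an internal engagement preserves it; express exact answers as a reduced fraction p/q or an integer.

design class (target 2553/1624): fixed-axis compound train
target = 2553/1624 in lowest terms: an exact hit needs N1·N3 = k·2553 and N2·N4 = k·1624 for one integer k, every count in [12, 96]; additionally prefer no 1:1 stage (N1 ≠ N2, N3 ≠ N4)
k = 1: N1·N3 = 2553 = 37·69, N2·N4 = 1624 = 28·58
achieved = 37·69/(28·58) = 2553/1624; |achieved − target| = 0 ≤ 2553/162400 ✓

N1=37 N2=28 N3=69 N4=58 achieved=2553/1624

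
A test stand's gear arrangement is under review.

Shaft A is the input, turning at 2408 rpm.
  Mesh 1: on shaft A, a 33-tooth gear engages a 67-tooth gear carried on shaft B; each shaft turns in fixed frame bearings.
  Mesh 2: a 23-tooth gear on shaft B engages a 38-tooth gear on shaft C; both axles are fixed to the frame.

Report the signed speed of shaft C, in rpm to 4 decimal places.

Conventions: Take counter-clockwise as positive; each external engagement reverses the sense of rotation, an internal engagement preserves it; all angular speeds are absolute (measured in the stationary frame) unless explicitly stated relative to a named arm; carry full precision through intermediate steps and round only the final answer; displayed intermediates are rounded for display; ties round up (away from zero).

class = fixed-axis compound train [2 meshes; 2 ratios multiply, 2 sense flips]
mesh 1 [33T→67T]: ω = 2408.0000×33/67 = 1186.0299 rpm, sense flips to −
mesh 2 [23T→38T]: ω = 1186.0299×23/38 = 717.8602 rpm, sense flips to +
signed output speed = +717.8602 rpm

+717.8602 rpm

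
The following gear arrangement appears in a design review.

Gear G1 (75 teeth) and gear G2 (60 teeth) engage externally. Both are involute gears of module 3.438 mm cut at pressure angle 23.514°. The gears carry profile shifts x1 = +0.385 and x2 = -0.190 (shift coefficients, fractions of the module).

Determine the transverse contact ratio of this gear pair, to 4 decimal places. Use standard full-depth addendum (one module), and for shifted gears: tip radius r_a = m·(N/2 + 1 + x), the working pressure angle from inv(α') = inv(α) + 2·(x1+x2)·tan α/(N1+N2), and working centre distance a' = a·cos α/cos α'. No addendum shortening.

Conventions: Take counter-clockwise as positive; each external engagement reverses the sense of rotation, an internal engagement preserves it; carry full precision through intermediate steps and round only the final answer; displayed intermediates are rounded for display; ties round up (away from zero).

single-mesh involute tooth geometry (75T engaging 60T at module 3.438)
base radii: r_b1 = 118.219405, r_b2 = 94.575524
tip radii: r_a1 = 133.686630, r_a2 = 105.924780
inv(α') = inv(23.514°) + 2·(+0.385-0.190)·tan α/(75+60) = 0.02596319  ⇒  α' = 23.88770°
a' = a·cos α / cos α' = 232.0650·cos 23.514°/cos 23.88770° = 232.730410
action lengths: √(r_a1²−r_b1²) = 62.420248, √(r_a2²−r_b2²) = 47.702508
base pitch p_b = π·m·cos α = 9.903926
CR = (62.420248 + 47.702508 − 232.730410·sin 23.88770°)/9.903926 = 1.603370
contact ratio ≈ 1.6034

1.6034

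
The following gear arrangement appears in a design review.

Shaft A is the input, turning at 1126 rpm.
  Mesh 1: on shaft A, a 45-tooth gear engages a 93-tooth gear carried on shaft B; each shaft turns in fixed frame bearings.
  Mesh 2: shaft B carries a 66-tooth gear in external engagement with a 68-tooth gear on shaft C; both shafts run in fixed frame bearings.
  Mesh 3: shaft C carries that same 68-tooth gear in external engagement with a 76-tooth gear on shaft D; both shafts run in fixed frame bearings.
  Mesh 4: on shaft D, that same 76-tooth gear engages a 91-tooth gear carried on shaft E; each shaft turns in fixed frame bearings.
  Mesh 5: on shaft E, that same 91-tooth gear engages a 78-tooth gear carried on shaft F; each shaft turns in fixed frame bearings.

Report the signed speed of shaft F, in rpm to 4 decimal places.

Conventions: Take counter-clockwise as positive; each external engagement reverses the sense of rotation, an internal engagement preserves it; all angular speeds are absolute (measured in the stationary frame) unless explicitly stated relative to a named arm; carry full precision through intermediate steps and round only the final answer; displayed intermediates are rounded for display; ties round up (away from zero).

-461.0174 rpm

5-mesh fixed-axis compound train (all bearings frame-fixed)
mesh 1 [45T→93T]: ω = 1126.0000×45/93 = 544.8387 rpm, sense flips to −
mesh 2 [66T→68T]: ω = 544.8387×66/68 = 528.8140 rpm, sense flips to +
mesh 3 [68T→76T]: ω = 528.8140×68/76 = 473.1494 rpm, sense flips to −
mesh 4 [76T→91T]: ω = 473.1494×76/91 = 395.1577 rpm, sense flips to +
mesh 5 [91T→78T]: ω = 395.1577×91/78 = 461.0174 rpm, sense flips to −
signed output speed = -461.0174 rpm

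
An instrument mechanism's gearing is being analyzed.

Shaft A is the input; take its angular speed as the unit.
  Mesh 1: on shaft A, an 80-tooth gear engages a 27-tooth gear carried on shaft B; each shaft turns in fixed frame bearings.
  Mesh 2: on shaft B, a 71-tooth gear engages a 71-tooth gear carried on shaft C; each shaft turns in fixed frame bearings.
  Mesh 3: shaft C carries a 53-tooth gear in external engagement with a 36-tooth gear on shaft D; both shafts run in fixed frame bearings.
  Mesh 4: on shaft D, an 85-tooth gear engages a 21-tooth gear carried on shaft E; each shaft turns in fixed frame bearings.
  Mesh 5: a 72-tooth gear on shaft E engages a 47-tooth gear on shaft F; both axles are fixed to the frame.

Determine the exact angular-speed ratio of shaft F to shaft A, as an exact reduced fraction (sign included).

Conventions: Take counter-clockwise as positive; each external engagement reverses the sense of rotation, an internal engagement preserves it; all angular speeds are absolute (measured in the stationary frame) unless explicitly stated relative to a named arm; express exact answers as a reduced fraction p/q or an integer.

class = fixed-axis compound train [5 meshes; 5 ratios multiply, 5 sense flips]
mesh 1 [80T→27T]: running ratio 80/27, sense −
mesh 2 [71T→71T]: running ratio 80/27, sense +
mesh 3 [53T→36T]: running ratio 1060/243, sense −
mesh 4 [85T→21T]: running ratio 90100/5103, sense +
mesh 5 [72T→47T]: running ratio 720800/26649, sense −
ω_out/ω_in = -720800/26649

-720800/26649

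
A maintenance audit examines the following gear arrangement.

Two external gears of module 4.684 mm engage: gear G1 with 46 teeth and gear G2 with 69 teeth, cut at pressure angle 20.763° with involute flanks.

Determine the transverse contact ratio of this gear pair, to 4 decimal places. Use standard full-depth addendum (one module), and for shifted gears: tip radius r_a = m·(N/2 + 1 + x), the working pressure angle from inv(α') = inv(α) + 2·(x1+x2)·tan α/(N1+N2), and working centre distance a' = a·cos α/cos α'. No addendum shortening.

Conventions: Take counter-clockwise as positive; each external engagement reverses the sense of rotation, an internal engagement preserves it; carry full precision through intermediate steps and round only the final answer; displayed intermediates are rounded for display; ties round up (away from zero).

1.7317

class = single-mesh tooth geometry [involute pair 46T × 69T, m = 4.684]
base radii: r_b1 = 100.735324, r_b2 = 151.102985
tip radii: r_a1 = 112.416000, r_a2 = 166.282000
no profile shift: α' = α, a' = a
action lengths: √(r_a1²−r_b1²) = 49.897411, √(r_a2²−r_b2²) = 69.408870
base pitch p_b = π·m·cos α = 13.759537
CR = (49.897411 + 69.408870 − 269.330000·sin 20.76300°)/13.759537 = 1.731739
contact ratio ≈ 1.7317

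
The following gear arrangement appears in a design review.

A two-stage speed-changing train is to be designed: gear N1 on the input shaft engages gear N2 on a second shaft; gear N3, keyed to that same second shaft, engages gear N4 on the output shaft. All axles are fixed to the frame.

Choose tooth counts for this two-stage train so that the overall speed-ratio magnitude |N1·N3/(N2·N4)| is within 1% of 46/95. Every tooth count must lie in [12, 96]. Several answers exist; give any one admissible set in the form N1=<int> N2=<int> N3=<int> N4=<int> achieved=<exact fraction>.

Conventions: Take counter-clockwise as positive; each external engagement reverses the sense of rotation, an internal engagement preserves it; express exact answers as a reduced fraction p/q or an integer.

topology: fixed-axis compound train — 2 stages, target 46/95
target = 46/95 in lowest terms: an exact hit needs N1·N3 = k·46 and N2·N4 = k·95 for one integer k, every count in [12, 96]; additionally prefer no 1:1 stage (N1 ≠ N2, N3 ≠ N4)
k = 1…5: no 1:1-free in-range split of k·46 and k·95 into factor pairs; take k = 6
k = 6: N1·N3 = 276 = 12·23, N2·N4 = 570 = 15·38
achieved = 12·23/(15·38) = 46/95; |achieved − target| = 0 ≤ 23/4750 ✓

N1=12 N2=15 N3=23 N4=38 achieved=46/95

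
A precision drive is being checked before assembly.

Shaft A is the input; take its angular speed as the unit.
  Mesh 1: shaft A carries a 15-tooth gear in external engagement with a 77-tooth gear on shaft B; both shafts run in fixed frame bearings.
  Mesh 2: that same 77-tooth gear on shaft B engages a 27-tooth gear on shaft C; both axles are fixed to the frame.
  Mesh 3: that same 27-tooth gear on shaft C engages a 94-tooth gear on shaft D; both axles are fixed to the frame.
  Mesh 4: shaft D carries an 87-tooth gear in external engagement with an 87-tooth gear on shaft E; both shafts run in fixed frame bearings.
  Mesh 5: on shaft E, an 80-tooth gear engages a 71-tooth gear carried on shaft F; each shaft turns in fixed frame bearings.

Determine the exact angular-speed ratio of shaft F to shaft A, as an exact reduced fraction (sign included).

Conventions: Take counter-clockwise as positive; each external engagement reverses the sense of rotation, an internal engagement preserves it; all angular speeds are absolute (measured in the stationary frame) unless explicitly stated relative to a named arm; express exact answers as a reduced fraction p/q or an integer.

class = fixed-axis compound train [5 meshes; 5 ratios multiply, 5 sense flips]
mesh 1 [15T→77T]: running ratio 15/77, sense −
mesh 2 [77T→27T]: running ratio 5/9, sense +
mesh 3 [27T→94T]: running ratio 15/94, sense −
mesh 4 [87T→87T]: running ratio 15/94, sense +
mesh 5 [80T→71T]: running ratio 600/3337, sense −
ω_out/ω_in = -600/3337

-600/3337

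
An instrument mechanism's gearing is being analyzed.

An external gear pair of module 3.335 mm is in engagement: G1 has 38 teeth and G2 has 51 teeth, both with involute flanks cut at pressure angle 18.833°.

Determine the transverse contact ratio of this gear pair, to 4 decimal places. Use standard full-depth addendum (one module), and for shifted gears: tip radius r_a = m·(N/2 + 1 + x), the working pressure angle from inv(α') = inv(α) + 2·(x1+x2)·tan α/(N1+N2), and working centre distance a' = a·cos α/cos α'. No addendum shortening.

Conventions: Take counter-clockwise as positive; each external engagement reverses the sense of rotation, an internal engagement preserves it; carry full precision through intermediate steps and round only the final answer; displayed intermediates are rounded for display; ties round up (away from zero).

1.7931

recognized (one external pair, fixed centres): single-mesh tooth geometry, m = 3.335, N1 = 38, N2 = 51
base radii: r_b1 = 59.972659, r_b2 = 80.489621
tip radii: r_a1 = 66.700000, r_a2 = 88.377500
no profile shift: α' = α, a' = a
action lengths: √(r_a1²−r_b1²) = 29.191954, √(r_a2²−r_b2²) = 36.496621
base pitch p_b = π·m·cos α = 9.916298
CR = (29.191954 + 36.496621 − 148.407500·sin 18.83300°)/9.916298 = 1.793111
contact ratio ≈ 1.7931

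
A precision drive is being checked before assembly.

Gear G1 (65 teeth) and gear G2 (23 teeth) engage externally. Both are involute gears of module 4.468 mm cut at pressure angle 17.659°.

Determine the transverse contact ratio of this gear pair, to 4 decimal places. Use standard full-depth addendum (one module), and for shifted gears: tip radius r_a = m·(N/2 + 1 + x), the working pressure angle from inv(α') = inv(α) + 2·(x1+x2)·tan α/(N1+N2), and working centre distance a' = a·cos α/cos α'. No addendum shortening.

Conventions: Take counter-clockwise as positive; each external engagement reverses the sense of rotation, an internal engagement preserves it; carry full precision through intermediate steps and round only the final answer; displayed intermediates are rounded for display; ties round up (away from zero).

single-mesh involute tooth geometry (65T engaging 23T at module 4.468)
base radii: r_b1 = 138.367530, r_b2 = 48.960818
tip radii: r_a1 = 149.678000, r_a2 = 55.850000
no profile shift: α' = α, a' = a
action lengths: √(r_a1²−r_b1²) = 57.078282, √(r_a2²−r_b2²) = 26.871188
base pitch p_b = π·m·cos α = 13.375213
CR = (57.078282 + 26.871188 − 196.592000·sin 17.65900°)/13.375213 = 1.817768
contact ratio ≈ 1.8178

1.8178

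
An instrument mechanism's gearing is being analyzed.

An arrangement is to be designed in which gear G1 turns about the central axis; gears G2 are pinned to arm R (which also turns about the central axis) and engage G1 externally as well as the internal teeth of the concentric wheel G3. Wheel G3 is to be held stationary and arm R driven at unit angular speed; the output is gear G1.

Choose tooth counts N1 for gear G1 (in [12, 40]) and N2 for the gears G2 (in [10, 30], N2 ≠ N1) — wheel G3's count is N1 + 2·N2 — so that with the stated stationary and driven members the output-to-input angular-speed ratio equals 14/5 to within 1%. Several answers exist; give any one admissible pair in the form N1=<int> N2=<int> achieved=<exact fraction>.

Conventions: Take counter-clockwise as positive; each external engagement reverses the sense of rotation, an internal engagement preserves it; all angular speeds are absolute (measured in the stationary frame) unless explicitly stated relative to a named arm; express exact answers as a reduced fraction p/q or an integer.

N1=25 N2=10 achieved=14/5

design class (target 14/5): planetary set
Willis with ω_ring = 0: ω_sun/ω_arm = (N1+N3)/N1; set equal to 14/5  ⇒  N3/N1 = 14/5 − 1 = 9/5
N3 = N1 + 2·N2  ⇒  N2/N1 = (N3/N1 − 1)/2 = (9/5 − 1)/2 = 2/5
smallest multiple with N1 ≥ 12 and N2 ≥ 10: k = 5  ⇒  N1 = 5·5 = 25, N2 = 5·2 = 10 (N1 ≤ 40, N2 ≤ 30, N2 ≠ N1 ✓), N3 = 25 + 2·10 = 45
check: (N1+N3)/N1 with N1 = 25, N3 = 45 gives 14/5; |achieved − target| = 0 ≤ 7/250 ✓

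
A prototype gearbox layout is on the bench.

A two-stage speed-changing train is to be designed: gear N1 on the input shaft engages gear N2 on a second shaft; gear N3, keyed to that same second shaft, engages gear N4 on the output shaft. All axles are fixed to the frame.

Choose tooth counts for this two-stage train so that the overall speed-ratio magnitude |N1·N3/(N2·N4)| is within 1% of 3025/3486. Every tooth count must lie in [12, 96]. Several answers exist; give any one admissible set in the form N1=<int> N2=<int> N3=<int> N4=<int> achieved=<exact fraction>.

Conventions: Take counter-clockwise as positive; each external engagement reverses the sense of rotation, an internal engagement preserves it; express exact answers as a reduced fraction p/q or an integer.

2-stage fixed-axis compound train for ratio 3025/3486
target = 3025/3486 in lowest terms: an exact hit needs N1·N3 = k·3025 and N2·N4 = k·3486 for one integer k, every count in [12, 96]; additionally prefer no 1:1 stage (N1 ≠ N2, N3 ≠ N4)
k = 1: N1·N3 = 3025 = 55·55, N2·N4 = 3486 = 42·83
achieved = 55·55/(42·83) = 3025/3486; |achieved − target| = 0 ≤ 121/13944 ✓

N1=55 N2=42 N3=55 N4=83 achieved=3025/3486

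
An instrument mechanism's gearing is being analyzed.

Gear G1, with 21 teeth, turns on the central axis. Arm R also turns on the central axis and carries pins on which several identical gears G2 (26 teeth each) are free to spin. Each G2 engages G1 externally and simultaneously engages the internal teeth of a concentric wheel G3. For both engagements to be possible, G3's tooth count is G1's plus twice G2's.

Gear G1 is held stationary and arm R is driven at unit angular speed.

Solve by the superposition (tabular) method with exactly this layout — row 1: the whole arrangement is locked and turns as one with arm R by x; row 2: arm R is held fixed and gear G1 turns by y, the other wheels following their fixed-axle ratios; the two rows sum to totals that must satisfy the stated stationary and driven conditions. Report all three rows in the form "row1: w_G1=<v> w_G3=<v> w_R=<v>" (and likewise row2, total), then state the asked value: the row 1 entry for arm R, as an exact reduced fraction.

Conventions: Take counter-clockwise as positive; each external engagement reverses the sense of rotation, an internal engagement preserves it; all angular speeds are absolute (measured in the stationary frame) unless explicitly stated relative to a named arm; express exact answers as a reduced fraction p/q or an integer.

row1: w_G1=1 w_G3=1 w_R=1
row2: w_G1=-1 w_G3=21/73 w_R=0
total: w_G1=0 w_G3=94/73 w_R=1
asked value: 1

class = planetary set [G3 = 21+2·26 = 73; Willis about the carrier]
row 1 (train locked, turned with arm): all members turn x
superposition row 2 [arm held]: sun y, ring −(21/73)·y, arm 0
boundary: total ω_sun = x + y = 0 and total ω_arm = x = 1  ⇒  y = -1, x = 1
row 2 ring = −(21/73)·(-1) = 21/73
totals (row 1 + row 2): sun 1 + (-1) = 0, ring 1 + 21/73 = 94/73, arm 1 + 0 = 1
asked cell (row1, arm) = 1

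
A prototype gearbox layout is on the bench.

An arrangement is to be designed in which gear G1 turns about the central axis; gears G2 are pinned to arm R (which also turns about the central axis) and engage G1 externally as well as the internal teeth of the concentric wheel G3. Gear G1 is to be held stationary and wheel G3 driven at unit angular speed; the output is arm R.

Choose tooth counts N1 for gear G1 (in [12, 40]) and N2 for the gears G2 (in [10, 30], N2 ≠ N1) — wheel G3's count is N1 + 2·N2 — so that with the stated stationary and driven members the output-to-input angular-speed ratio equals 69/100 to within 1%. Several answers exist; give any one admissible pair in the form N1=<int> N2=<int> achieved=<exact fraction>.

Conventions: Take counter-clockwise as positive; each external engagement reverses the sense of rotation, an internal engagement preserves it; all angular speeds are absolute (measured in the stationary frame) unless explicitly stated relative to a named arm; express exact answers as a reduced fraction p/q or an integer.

design class (target 69/100): planetary set
Willis with ω_sun = 0: ω_arm/ω_ring = N3/(N1+N3); set equal to 69/100  ⇒  N3/N1 = (69/100)/(1 − 69/100) = 69/31
N3 = N1 + 2·N2  ⇒  N2/N1 = (N3/N1 − 1)/2 = (69/31 − 1)/2 = 19/31
smallest multiple with N1 ≥ 12 and N2 ≥ 10: k = 1  ⇒  N1 = 1·31 = 31, N2 = 1·19 = 19 (N1 ≤ 40, N2 ≤ 30, N2 ≠ N1 ✓), N3 = 31 + 2·19 = 69
check: N3/(N1+N3) with N1 = 31, N3 = 69 gives 69/100; |achieved − target| = 0 ≤ 69/10000 ✓

N1=31 N2=19 achieved=69/100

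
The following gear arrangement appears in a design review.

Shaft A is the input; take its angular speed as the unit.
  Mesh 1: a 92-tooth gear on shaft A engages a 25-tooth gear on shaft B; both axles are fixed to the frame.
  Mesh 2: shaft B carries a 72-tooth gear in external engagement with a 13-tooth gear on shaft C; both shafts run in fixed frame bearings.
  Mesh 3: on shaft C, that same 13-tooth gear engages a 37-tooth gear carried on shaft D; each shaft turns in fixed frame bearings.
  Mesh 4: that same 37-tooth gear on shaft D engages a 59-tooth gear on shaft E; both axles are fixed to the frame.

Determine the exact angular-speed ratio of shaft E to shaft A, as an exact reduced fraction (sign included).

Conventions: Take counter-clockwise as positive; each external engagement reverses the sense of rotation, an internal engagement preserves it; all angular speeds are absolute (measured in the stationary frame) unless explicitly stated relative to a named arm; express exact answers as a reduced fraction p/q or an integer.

class = fixed-axis compound train [4 meshes; 4 ratios multiply, 4 sense flips]
mesh 1 [92T→25T]: running ratio 92/25, sense −
mesh 2 [72T→13T]: running ratio 6624/325, sense +
mesh 3 [13T→37T]: running ratio 6624/925, sense −
mesh 4 [37T→59T]: running ratio 6624/1475, sense +
ω_out/ω_in = 6624/1475

6624/1475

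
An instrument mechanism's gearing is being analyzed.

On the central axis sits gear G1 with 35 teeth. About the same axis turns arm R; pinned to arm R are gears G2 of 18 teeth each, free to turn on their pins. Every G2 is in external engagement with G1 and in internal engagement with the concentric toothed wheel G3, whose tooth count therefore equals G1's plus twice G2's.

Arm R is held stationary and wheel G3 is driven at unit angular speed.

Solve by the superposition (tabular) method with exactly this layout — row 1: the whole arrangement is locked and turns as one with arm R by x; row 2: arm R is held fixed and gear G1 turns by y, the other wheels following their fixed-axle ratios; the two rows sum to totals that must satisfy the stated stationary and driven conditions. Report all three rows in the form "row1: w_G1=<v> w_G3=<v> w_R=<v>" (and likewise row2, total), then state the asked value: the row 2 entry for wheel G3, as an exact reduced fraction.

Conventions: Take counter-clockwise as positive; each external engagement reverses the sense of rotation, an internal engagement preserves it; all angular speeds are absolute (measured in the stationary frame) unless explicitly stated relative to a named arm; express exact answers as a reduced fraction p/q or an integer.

row1: w_G1=0 w_G3=0 w_R=0
row2: w_G1=-71/35 w_G3=1 w_R=0
total: w_G1=-71/35 w_G3=1 w_R=0
asked value: 1

planetary set (35T centre, 18T on arm, 71T internal) — Willis relation
row 1 — lock + rotate with arm: ω_sun = ω_ring = ω_arm = x
superposition row 2 [arm held]: sun y, ring −(35/71)·y, arm 0
boundary: total ω_arm = x = 0 and total ω_ring = x − (35/71)·y = 1  ⇒  y = -71/35, x = 0
row 2 ring = −(35/71)·(-71/35) = 1
totals (row 1 + row 2): sun 0 + (-71/35) = -71/35, ring 0 + 1 = 1, arm 0 + 0 = 0
asked cell (row2, ring) = 1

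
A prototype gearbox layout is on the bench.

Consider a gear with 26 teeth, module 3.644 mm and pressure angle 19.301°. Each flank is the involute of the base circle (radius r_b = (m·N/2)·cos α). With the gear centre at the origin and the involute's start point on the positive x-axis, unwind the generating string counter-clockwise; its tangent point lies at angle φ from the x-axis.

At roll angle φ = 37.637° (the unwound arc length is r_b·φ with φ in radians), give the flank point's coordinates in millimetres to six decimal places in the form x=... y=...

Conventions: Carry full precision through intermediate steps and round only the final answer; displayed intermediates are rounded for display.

recognized (one wheel, involute flank): single-mesh tooth geometry, m = 3.644, N = 26
pitch radius r_p = m·N/2 = 3.644·26/2 = 47.372000
base radius r_b = r_p·cos α = 47.372000·cos 19.301° = 44.709465
roll angle φ = 37.637° = 0.65688957 rad
x = r_b·(cos φ + φ·sin φ) = 53.339710
y = r_b·(sin φ − φ·cos φ) = 4.044812

x=53.339710 y=4.044812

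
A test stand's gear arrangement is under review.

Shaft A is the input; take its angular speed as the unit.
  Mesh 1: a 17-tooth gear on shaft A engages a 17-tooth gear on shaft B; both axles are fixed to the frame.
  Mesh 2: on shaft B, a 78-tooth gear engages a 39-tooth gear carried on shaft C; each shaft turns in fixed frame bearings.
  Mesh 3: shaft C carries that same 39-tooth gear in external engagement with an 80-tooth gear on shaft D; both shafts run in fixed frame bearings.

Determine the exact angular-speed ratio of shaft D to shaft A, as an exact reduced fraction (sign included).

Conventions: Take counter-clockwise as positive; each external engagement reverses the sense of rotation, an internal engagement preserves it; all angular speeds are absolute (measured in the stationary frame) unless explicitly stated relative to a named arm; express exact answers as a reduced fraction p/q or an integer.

-39/40

class = fixed-axis compound train [3 meshes; 3 ratios multiply, 3 sense flips]
mesh 1 [17T→17T]: running ratio 1, sense −
mesh 2 [78T→39T]: running ratio 2, sense +
mesh 3 [39T→80T]: running ratio 39/40, sense −
ω_out/ω_in = -39/40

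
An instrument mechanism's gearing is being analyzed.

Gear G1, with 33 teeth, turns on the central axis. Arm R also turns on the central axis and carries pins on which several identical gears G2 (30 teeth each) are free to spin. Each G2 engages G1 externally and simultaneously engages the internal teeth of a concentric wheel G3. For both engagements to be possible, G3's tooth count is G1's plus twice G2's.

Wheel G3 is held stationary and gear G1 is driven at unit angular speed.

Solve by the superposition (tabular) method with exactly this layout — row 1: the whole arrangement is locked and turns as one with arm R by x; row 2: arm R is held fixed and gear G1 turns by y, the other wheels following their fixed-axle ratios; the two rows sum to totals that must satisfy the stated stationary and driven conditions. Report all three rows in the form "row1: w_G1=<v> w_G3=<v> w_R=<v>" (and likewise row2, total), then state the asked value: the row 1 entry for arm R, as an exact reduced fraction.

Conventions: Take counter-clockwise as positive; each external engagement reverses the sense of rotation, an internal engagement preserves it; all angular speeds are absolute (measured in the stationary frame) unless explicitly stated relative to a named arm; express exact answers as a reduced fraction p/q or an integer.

row1: w_G1=11/42 w_G3=11/42 w_R=11/42
row2: w_G1=31/42 w_G3=-11/42 w_R=0
total: w_G1=1 w_G3=0 w_R=11/42
asked value: 11/42

recognized (axles ride arm R): planetary set, 33/30/93 teeth
row 1 (train locked, turned with arm): all members turn x
superposition row 2 [arm held]: sun y, ring −(33/93)·y, arm 0
boundary: total ω_ring = x − (33/93)·y = 0 and total ω_sun = x + y = 1  ⇒  y = 31/42, x = 11/42
row 2 ring = −(33/93)·31/42 = -11/42
totals (row 1 + row 2): sun 11/42 + 31/42 = 1, ring 11/42 + (-11/42) = 0, arm 11/42 + 0 = 11/42
asked cell (row1, arm) = 11/42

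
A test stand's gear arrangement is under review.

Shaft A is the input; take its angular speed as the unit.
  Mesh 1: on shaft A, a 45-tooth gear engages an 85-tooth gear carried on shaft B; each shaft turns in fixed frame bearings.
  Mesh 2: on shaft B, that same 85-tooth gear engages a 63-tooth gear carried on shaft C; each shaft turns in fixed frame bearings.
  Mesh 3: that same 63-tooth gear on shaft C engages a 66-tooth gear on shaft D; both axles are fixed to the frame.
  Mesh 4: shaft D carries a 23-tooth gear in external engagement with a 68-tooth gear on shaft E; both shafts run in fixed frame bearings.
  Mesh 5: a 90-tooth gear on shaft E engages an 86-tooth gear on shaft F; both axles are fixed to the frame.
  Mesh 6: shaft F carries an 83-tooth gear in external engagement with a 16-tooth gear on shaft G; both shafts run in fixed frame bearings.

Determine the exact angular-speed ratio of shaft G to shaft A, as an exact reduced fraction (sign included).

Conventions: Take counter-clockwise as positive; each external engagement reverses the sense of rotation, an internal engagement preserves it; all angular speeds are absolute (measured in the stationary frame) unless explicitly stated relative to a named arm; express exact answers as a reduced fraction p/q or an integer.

1288575/1029248

class = fixed-axis compound train [6 meshes; 6 ratios multiply, 6 sense flips]
mesh 1 [45T→85T]: running ratio 9/17, sense −
mesh 2 [85T→63T]: running ratio 5/7, sense +
mesh 3 [63T→66T]: running ratio 15/22, sense −
mesh 4 [23T→68T]: running ratio 345/1496, sense +
mesh 5 [90T→86T]: running ratio 15525/64328, sense −
mesh 6 [83T→16T]: running ratio 1288575/1029248, sense +
ω_out/ω_in = 1288575/1029248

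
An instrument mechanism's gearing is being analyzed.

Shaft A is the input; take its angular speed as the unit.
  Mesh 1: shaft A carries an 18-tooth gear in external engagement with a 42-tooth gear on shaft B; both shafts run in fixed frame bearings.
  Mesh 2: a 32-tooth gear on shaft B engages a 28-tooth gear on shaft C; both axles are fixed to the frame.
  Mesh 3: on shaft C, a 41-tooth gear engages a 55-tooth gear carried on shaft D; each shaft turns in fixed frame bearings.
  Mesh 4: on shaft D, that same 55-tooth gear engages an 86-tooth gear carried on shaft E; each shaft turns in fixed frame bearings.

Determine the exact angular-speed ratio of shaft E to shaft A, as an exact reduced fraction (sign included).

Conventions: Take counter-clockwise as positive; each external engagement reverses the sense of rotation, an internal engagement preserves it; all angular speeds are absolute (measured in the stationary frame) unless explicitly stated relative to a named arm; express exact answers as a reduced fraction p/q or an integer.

492/2107

class = fixed-axis compound train [4 meshes; 4 ratios multiply, 4 sense flips]
mesh 1 [18T→42T]: running ratio 3/7, sense −
mesh 2 [32T→28T]: running ratio 24/49, sense +
mesh 3 [41T→55T]: running ratio 984/2695, sense −
mesh 4 [55T→86T]: running ratio 492/2107, sense +
ω_out/ω_in = 492/2107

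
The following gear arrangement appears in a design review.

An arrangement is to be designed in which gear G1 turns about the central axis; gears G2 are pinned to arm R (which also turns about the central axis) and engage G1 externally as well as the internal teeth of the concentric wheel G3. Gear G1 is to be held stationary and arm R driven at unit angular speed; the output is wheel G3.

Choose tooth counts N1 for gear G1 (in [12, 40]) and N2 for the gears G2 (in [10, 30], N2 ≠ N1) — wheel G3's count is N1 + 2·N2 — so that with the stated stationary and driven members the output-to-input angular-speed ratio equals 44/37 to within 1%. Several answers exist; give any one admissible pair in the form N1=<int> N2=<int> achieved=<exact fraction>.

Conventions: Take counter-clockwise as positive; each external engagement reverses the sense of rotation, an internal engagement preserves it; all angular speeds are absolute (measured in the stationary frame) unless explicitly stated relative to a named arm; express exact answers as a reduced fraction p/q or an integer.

topology: planetary set — design target 44/37, arm = carrier (Willis)
Willis with ω_sun = 0: ω_ring/ω_arm = (N1+N3)/N3; set equal to 44/37  ⇒  N3/N1 = 1/(44/37 − 1) = 37/7
N3 = N1 + 2·N2  ⇒  N2/N1 = (N3/N1 − 1)/2 = (37/7 − 1)/2 = 15/7
smallest multiple with N1 ≥ 12 and N2 ≥ 10: k = 2  ⇒  N1 = 2·7 = 14, N2 = 2·15 = 30 (N1 ≤ 40, N2 ≤ 30, N2 ≠ N1 ✓), N3 = 14 + 2·30 = 74
check: (N1+N3)/N3 with N1 = 14, N3 = 74 gives 44/37; |achieved − target| = 0 ≤ 11/925 ✓

N1=14 N2=30 achieved=44/37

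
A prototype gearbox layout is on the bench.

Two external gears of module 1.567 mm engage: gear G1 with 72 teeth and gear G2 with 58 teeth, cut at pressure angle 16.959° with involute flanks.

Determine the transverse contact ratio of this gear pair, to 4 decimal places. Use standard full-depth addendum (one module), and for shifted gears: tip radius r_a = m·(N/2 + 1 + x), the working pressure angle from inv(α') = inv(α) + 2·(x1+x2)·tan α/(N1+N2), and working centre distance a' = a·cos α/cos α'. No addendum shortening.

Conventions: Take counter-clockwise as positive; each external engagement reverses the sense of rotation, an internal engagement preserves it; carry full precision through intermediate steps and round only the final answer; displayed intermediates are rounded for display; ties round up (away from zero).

1.9980

recognized (one external pair, fixed centres): single-mesh tooth geometry, m = 1.567, N1 = 72, N2 = 58
base radii: r_b1 = 53.958852, r_b2 = 43.466853
tip radii: r_a1 = 57.979000, r_a2 = 47.010000
no profile shift: α' = α, a' = a
action lengths: √(r_a1²−r_b1²) = 21.213361, √(r_a2²−r_b2²) = 17.904546
base pitch p_b = π·m·cos α = 4.708798
CR = (21.213361 + 17.904546 − 101.855000·sin 16.95900°)/4.708798 = 1.997982
contact ratio ≈ 1.9980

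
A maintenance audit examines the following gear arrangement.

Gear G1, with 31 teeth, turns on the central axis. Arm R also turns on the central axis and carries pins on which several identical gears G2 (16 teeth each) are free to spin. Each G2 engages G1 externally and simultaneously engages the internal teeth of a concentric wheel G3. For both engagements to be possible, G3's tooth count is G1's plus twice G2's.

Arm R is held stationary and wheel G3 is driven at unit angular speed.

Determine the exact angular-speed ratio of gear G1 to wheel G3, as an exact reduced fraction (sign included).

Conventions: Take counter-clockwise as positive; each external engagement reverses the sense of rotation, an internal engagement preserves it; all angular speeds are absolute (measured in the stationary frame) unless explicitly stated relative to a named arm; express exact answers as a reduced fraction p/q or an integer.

topology: planetary set — G1 31T / G2 16T / G3 63T, arm = carrier (Willis)
ring teeth: 31 + 2·16 = 63
31(ω_sun−ω_arm) = −63(ω_ring−ω_arm),  ω_arm = 0, ω_ring = 1
ω_sun = 0 − (63/31)(1−0) = -63/31
ω_out/ω_in = -63/31

-63/31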